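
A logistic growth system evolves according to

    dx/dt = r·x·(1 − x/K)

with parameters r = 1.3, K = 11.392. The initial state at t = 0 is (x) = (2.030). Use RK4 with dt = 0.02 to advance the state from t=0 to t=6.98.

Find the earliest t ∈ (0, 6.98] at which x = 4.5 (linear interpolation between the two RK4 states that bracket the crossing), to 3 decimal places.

t=0.000: state=(2.030)
step 1 (dt=0.02): k1=(2.169), k2=(2.187), k3=(2.187), k4=(2.205); state += dt/6·(k1+2k2+2k3+k4)
t=0.020: state=(2.074)
t=0.040: state=(2.118)
t=0.060: state=(2.163)
continuing one RK4 step at a time; state shown every 25 steps (Δt=0.5):
t=0.500: state=(3.343)
t=0.840: state=(4.472)
next step: t=0.860: state=(4.543) — x has crossed 4.5
linear interpolation between t=0.840 (4.47188) and t=0.860 (4.54270) → t≈0.848

t = 0.848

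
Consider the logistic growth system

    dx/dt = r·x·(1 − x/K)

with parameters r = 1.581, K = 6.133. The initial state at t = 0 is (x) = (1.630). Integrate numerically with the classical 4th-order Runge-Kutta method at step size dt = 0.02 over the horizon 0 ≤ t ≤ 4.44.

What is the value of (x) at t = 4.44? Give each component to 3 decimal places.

(x) = (6.118)

t=0.000: state=(1.630)
step 1 (dt=0.02): k1=(1.892), k2=(1.906), k3=(1.906), k4=(1.920); state += dt/6·(k1+2k2+2k3+k4)
t=0.020: state=(1.668)
t=0.040: state=(1.707)
t=0.060: state=(1.746)
continuing one RK4 step at a time; state shown every 10 steps (Δt=0.2):
t=0.200: state=(2.035)
t=0.400: state=(2.485)
t=0.600: state=(2.963)
t=0.800: state=(3.446)
t=1.000: state=(3.910)
t=1.200: state=(4.336)
t=1.400: state=(4.710)
t=1.600: state=(5.026)
t=1.800: state=(5.285)
t=2.000: state=(5.491)
t=2.200: state=(5.651)
t=2.400: state=(5.774)
t=2.600: state=(5.867)
t=2.800: state=(5.937)
t=3.000: state=(5.989)
t=3.200: state=(6.027)
t=3.400: state=(6.056)
t=3.600: state=(6.076)
t=3.800: state=(6.092)
t=4.000: state=(6.103)
t=4.200: state=(6.111)
t=4.400: state=(6.117)
t=4.440: state=(6.118)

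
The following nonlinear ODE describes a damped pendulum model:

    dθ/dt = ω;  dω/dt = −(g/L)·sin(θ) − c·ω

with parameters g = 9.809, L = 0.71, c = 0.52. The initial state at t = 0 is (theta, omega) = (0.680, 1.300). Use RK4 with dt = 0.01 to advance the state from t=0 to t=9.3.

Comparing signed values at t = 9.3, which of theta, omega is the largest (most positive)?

t=0.000: state=(0.680, 1.300)
step 1 (dt=0.01): k1=(1.300, -9.363), k2=(1.253, -9.408), k3=(1.253, -9.406), k4=(1.206, -9.448); state += dt/6·(k1+2k2+2k3+k4)
t=0.010: state=(0.693, 1.206)
t=0.020: state=(0.704, 1.111)
t=0.030: state=(0.715, 1.016)
continuing one RK4 step at a time; state shown every 50 steps (Δt=0.5):
t=0.500: state=(0.236, -2.446)
t=1.000: state=(-0.608, -0.070)
t=1.500: state=(0.074, 1.924)
t=2.000: state=(0.434, -0.766)
t=2.500: state=(-0.251, -1.134)
t=3.000: state=(-0.220, 1.113)
t=3.500: state=(0.294, 0.357)
t=4.000: state=(0.030, -1.030)
t=4.500: state=(-0.241, 0.211)
t=5.000: state=(0.092, 0.692)
t=5.500: state=(0.141, -0.496)
t=6.000: state=(-0.139, -0.293)
t=6.500: state=(-0.041, 0.525)
t=7.000: state=(0.127, -0.029)
t=7.500: state=(-0.030, -0.391)
t=8.000: state=(-0.083, 0.213)
t=8.500: state=(0.064, 0.197)
t=9.000: state=(0.033, -0.261)
t=9.300: state=(-0.043, -0.194)
compare at T: theta=-0.043, omega=-0.194

largest component: theta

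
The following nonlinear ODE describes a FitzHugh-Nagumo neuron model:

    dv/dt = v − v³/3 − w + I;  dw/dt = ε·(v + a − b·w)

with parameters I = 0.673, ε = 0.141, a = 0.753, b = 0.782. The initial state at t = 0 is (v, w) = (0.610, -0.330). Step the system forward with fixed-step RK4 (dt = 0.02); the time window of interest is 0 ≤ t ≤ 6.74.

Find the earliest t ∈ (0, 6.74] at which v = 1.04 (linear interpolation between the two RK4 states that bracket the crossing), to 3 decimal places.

t = 0.270

t=0.000: state=(0.610, -0.330)
step 1 (dt=0.02): k1=(1.537, 0.229), k2=(1.545, 0.230), k3=(1.545, 0.230), k4=(1.552, 0.232); state += dt/6·(k1+2k2+2k3+k4)
t=0.020: state=(0.641, -0.325)
t=0.040: state=(0.672, -0.321)
t=0.060: state=(0.703, -0.316)
t=0.260: state=(1.024, -0.264)
next step: t=0.280: state=(1.056, -0.258) — v has crossed 1.04
linear interpolation between t=0.260 (1.02447) and t=0.280 (1.05645) → t≈0.270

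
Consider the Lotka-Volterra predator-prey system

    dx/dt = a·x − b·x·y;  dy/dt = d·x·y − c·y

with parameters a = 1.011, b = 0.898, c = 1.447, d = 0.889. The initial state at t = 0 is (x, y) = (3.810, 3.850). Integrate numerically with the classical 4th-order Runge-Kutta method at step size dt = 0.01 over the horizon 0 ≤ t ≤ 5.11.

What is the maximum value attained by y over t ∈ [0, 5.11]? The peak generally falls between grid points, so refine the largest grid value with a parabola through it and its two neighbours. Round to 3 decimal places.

max y = 4.915

t=0.000: state=(3.810, 3.850)
step 1 (dt=0.01): k1=(-9.320, 7.469), k2=(-9.333, 7.381), k3=(-9.331, 7.380), k4=(-9.338, 7.287); state += dt/6·(k1+2k2+2k3+k4)
t=0.010: state=(3.717, 3.924)
t=0.020: state=(3.623, 3.996)
t=0.030: state=(3.530, 4.066)
continuing one RK4 step at a time; state shown every 20 steps (Δt=0.2):
t=0.200: state=(2.102, 4.840)
t=0.400: state=(1.073, 4.755)
t=0.600: state=(0.590, 4.104)
t=0.800: state=(0.370, 3.338)
t=1.000: state=(0.265, 2.642)
t=1.200: state=(0.213, 2.063)
t=1.400: state=(0.188, 1.600)
t=1.600: state=(0.179, 1.238)
t=1.800: state=(0.180, 0.957)
t=2.000: state=(0.189, 0.740)
t=2.200: state=(0.206, 0.574)
t=2.400: state=(0.230, 0.447)
t=2.600: state=(0.262, 0.349)
t=2.800: state=(0.304, 0.275)
t=3.000: state=(0.356, 0.218)
t=3.200: state=(0.421, 0.175)
t=3.400: state=(0.501, 0.142)
t=3.600: state=(0.599, 0.117)
t=3.800: state=(0.719, 0.099)
t=4.000: state=(0.866, 0.085)
t=4.200: state=(1.044, 0.075)
t=4.400: state=(1.262, 0.069)
t=4.600: state=(1.526, 0.066)
t=4.800: state=(1.846, 0.067)
t=5.000: state=(2.232, 0.072)
t=5.110: state=(2.476, 0.077)
largest grid value and its neighbours: y(0.270)=4.91459, y(0.280)=4.91474, y(0.290)=4.91251
parabola through these three points peaks at t≈0.276 with y≈4.91497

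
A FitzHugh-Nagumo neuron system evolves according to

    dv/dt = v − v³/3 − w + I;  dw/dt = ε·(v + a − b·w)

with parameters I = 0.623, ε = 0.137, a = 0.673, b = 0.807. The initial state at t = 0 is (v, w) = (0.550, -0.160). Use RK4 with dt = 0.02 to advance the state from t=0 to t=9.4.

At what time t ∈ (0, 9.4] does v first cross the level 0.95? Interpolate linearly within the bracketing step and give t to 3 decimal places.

t = 0.296

t=0.000: state=(0.550, -0.160)
step 1 (dt=0.02): k1=(1.278, 0.185), k2=(1.285, 0.187), k3=(1.285, 0.187), k4=(1.291, 0.188); state += dt/6·(k1+2k2+2k3+k4)
t=0.020: state=(0.576, -0.156)
t=0.040: state=(0.602, -0.152)
t=0.060: state=(0.628, -0.149)
t=0.280: state=(0.928, -0.102)
next step: t=0.300: state=(0.956, -0.097) — v has crossed 0.95
linear interpolation between t=0.280 (0.92784) and t=0.300 (0.95555) → t≈0.296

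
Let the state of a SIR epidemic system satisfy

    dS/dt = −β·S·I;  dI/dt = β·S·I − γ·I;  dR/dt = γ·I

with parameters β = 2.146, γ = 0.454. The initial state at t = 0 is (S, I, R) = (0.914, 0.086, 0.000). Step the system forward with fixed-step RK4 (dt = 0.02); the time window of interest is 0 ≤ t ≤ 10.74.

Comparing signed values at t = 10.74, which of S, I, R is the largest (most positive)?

t=0.000: state=(0.914, 0.086, 0.000)
step 1 (dt=0.02): k1=(-0.169, 0.130, 0.039), k2=(-0.171, 0.131, 0.040), k3=(-0.171, 0.131, 0.040), k4=(-0.173, 0.133, 0.040); state += dt/6·(k1+2k2+2k3+k4)
t=0.020: state=(0.911, 0.089, 0.001)
t=0.040: state=(0.907, 0.091, 0.002)
t=0.060: state=(0.903, 0.094, 0.002)
continuing one RK4 step at a time; state shown every 25 steps (Δt=0.5):
t=0.500: state=(0.799, 0.173, 0.029)
t=1.000: state=(0.622, 0.296, 0.081)
t=1.500: state=(0.424, 0.414, 0.163)
t=2.000: state=(0.262, 0.474, 0.265)
t=2.500: state=(0.157, 0.470, 0.373)
t=3.000: state=(0.097, 0.428, 0.475)
t=3.500: state=(0.063, 0.371, 0.566)
t=4.000: state=(0.044, 0.313, 0.644)
t=4.500: state=(0.032, 0.259, 0.708)
t=5.000: state=(0.025, 0.213, 0.762)
t=5.500: state=(0.020, 0.174, 0.806)
t=6.000: state=(0.017, 0.141, 0.841)
t=6.500: state=(0.015, 0.115, 0.870)
t=7.000: state=(0.013, 0.093, 0.894)
t=7.500: state=(0.012, 0.075, 0.913)
t=8.000: state=(0.011, 0.060, 0.928)
t=8.500: state=(0.011, 0.049, 0.941)
t=9.000: state=(0.010, 0.039, 0.950)
t=9.500: state=(0.010, 0.032, 0.958)
t=10.000: state=(0.010, 0.026, 0.965)
t=10.500: state=(0.009, 0.021, 0.970)
t=10.740: state=(0.009, 0.018, 0.972)
compare at T: S=0.009, I=0.018, R=0.972

largest component: R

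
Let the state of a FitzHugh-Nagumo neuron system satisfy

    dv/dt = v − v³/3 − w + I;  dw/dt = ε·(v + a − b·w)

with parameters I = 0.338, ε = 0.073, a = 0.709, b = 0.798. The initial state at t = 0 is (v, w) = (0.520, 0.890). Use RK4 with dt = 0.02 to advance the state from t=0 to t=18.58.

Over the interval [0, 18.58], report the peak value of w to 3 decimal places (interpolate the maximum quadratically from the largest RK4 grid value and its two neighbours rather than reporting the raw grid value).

t=0.000: state=(0.520, 0.890)
step 1 (dt=0.02): k1=(-0.079, 0.038), k2=(-0.080, 0.038), k3=(-0.080, 0.038), k4=(-0.081, 0.038); state += dt/6·(k1+2k2+2k3+k4)
t=0.020: state=(0.518, 0.891)
t=0.040: state=(0.517, 0.892)
t=0.060: state=(0.515, 0.892)
continuing one RK4 step at a time; state shown every 50 steps (Δt=1):
t=1.000: state=(0.378, 0.923)
t=2.000: state=(-0.002, 0.936)
t=3.000: state=(-0.950, 0.903)
t=4.000: state=(-1.799, 0.799)
t=5.000: state=(-1.887, 0.671)
t=6.000: state=(-1.849, 0.551)
t=7.000: state=(-1.802, 0.440)
t=8.000: state=(-1.756, 0.340)
t=9.000: state=(-1.709, 0.248)
t=10.000: state=(-1.664, 0.165)
t=11.000: state=(-1.619, 0.089)
t=12.000: state=(-1.575, 0.021)
t=13.000: state=(-1.531, -0.040)
t=14.000: state=(-1.488, -0.094)
t=15.000: state=(-1.446, -0.143)
t=16.000: state=(-1.404, -0.185)
t=17.000: state=(-1.362, -0.223)
t=18.000: state=(-1.321, -0.255)
t=18.580: state=(-1.298, -0.272)
largest grid value and its neighbours: w(1.920)=0.93612, w(1.940)=0.93612, w(1.960)=0.93611
parabola through these three points peaks at t≈1.930 with w≈0.93613

max w = 0.936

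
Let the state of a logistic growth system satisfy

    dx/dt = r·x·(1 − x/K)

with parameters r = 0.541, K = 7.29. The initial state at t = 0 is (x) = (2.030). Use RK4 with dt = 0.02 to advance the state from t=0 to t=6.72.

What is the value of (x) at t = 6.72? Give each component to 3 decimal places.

(x) = (6.824)

t=0.000: state=(2.030)
step 1 (dt=0.02): k1=(0.792), k2=(0.794), k3=(0.794), k4=(0.796); state += dt/6·(k1+2k2+2k3+k4)
t=0.020: state=(2.046)
t=0.040: state=(2.062)
t=0.060: state=(2.078)
continuing one RK4 step at a time; state shown every 25 steps (Δt=0.5):
t=0.500: state=(2.449)
t=1.000: state=(2.906)
t=1.500: state=(3.389)
t=2.000: state=(3.881)
t=2.500: state=(4.365)
t=3.000: state=(4.824)
t=3.500: state=(5.244)
t=4.000: state=(5.618)
t=4.500: state=(5.941)
t=5.000: state=(6.213)
t=5.500: state=(6.439)
t=6.000: state=(6.622)
t=6.500: state=(6.769)
t=6.720: state=(6.824)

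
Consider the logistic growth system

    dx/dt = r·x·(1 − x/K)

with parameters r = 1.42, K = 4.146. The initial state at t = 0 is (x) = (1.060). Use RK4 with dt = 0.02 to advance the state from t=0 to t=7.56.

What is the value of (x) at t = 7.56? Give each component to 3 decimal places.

(x) = (4.146)

t=0.000: state=(1.060)
step 1 (dt=0.02): k1=(1.120), k2=(1.128), k3=(1.128), k4=(1.136); state += dt/6·(k1+2k2+2k3+k4)
t=0.020: state=(1.083)
t=0.040: state=(1.105)
t=0.060: state=(1.129)
continuing one RK4 step at a time; state shown every 25 steps (Δt=0.5):
t=0.500: state=(1.705)
t=1.000: state=(2.434)
t=1.500: state=(3.080)
t=2.000: state=(3.543)
t=2.500: state=(3.826)
t=3.000: state=(3.982)
t=3.500: state=(4.064)
t=4.000: state=(4.105)
t=4.500: state=(4.126)
t=5.000: state=(4.136)
t=5.500: state=(4.141)
t=6.000: state=(4.144)
t=6.500: state=(4.145)
t=7.000: state=(4.145)
t=7.500: state=(4.146)
t=7.560: state=(4.146)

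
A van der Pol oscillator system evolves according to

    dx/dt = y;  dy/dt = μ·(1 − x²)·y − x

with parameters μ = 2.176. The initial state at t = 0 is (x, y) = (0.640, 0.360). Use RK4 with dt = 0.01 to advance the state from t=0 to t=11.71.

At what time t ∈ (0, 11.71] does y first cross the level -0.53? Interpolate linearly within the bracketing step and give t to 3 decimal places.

t = 1.237

t=0.000: state=(0.640, 0.360)
step 1 (dt=0.01): k1=(0.360, -0.178), k2=(0.359, -0.182), k3=(0.359, -0.182), k4=(0.358, -0.187); state += dt/6·(k1+2k2+2k3+k4)
t=0.010: state=(0.644, 0.358)
t=0.020: state=(0.647, 0.356)
t=0.030: state=(0.651, 0.354)
continuing one RK4 step at a time; state shown every 50 steps (Δt=0.5):
t=0.500: state=(0.777, 0.150)
t=1.000: state=(0.757, -0.261)
t=1.230: state=(0.668, -0.521)
next step: t=1.240: state=(0.663, -0.534) — y has crossed -0.53
linear interpolation between t=1.230 (-0.52102) and t=1.240 (-0.53408) → t≈1.237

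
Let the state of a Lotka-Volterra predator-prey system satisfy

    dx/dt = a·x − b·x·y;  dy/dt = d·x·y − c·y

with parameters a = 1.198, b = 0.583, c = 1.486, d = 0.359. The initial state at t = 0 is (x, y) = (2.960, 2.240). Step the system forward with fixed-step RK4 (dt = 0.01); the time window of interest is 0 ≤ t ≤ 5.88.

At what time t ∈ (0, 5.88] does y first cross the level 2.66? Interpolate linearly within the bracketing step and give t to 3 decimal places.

t=0.000: state=(2.960, 2.240)
step 1 (dt=0.01): k1=(-0.319, -0.948), k2=(-0.311, -0.948), k3=(-0.311, -0.948), k4=(-0.303, -0.947); state += dt/6·(k1+2k2+2k3+k4)
t=0.010: state=(2.957, 2.231)
t=0.020: state=(2.954, 2.221)
t=0.030: state=(2.951, 2.212)
continuing one RK4 step at a time; state shown every 20 steps (Δt=0.2):
t=0.200: state=(2.929, 2.055)
t=0.400: state=(2.958, 1.885)
t=0.600: state=(3.044, 1.737)
t=0.800: state=(3.183, 1.613)
t=1.000: state=(3.371, 1.516)
t=1.200: state=(3.605, 1.446)
t=1.400: state=(3.881, 1.405)
t=1.600: state=(4.190, 1.395)
t=1.800: state=(4.521, 1.416)
t=2.000: state=(4.856, 1.473)
t=2.200: state=(5.170, 1.569)
t=2.400: state=(5.430, 1.706)
t=2.600: state=(5.599, 1.885)
t=2.800: state=(5.642, 2.098)
t=3.000: state=(5.539, 2.330)
t=3.200: state=(5.293, 2.556)
t=3.300: state=(5.125, 2.656)
next step: t=3.310: state=(5.107, 2.666) — y has crossed 2.66
linear interpolation between t=3.300 (2.65637) and t=3.310 (2.66570) → t≈3.304

t = 3.304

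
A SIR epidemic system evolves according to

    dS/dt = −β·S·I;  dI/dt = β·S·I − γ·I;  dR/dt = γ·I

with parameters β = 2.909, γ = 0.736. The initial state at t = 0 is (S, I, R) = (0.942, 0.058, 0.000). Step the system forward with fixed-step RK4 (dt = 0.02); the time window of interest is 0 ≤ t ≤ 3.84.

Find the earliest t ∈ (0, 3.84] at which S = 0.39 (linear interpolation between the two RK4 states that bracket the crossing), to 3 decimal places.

t=0.000: state=(0.942, 0.058, 0.000)
step 1 (dt=0.02): k1=(-0.159, 0.116, 0.043), k2=(-0.162, 0.118, 0.044), k3=(-0.162, 0.118, 0.044), k4=(-0.165, 0.120, 0.044); state += dt/6·(k1+2k2+2k3+k4)
t=0.020: state=(0.939, 0.060, 0.001)
t=0.040: state=(0.935, 0.063, 0.002)
t=0.060: state=(0.932, 0.065, 0.003)
continuing one RK4 step at a time; state shown every 10 steps (Δt=0.2):
t=0.200: state=(0.904, 0.086, 0.010)
t=0.400: state=(0.851, 0.123, 0.026)
t=0.600: state=(0.781, 0.171, 0.047)
t=0.800: state=(0.696, 0.227, 0.077)
t=1.000: state=(0.599, 0.286, 0.114)
t=1.200: state=(0.499, 0.340, 0.161)
t=1.400: state=(0.405, 0.382, 0.214)
t=1.420: state=(0.396, 0.385, 0.220)
next step: t=1.440: state=(0.387, 0.388, 0.225) — S has crossed 0.39
linear interpolation between t=1.420 (0.39560) and t=1.440 (0.38681) → t≈1.433

t = 1.433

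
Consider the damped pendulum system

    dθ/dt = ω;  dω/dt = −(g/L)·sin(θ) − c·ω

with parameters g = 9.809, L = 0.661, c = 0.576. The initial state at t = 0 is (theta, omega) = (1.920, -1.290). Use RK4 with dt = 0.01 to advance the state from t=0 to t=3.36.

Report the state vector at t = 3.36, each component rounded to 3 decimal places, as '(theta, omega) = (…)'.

(theta, omega) = (0.496, 1.535)

t=0.000: state=(1.920, -1.290)
step 1 (dt=0.01): k1=(-1.290, -13.201), k2=(-1.356, -13.195), k3=(-1.356, -13.197), k4=(-1.422, -13.193); state += dt/6·(k1+2k2+2k3+k4)
t=0.010: state=(1.906, -1.422)
t=0.020: state=(1.892, -1.554)
t=0.030: state=(1.875, -1.686)
continuing one RK4 step at a time; state shown every 20 steps (Δt=0.2):
t=0.200: state=(1.399, -3.898)
t=0.400: state=(0.415, -5.625)
t=0.600: state=(-0.659, -4.613)
t=0.800: state=(-1.306, -1.740)
t=1.000: state=(-1.354, 1.201)
t=1.200: state=(-0.860, 3.594)
t=1.400: state=(-0.024, 4.380)
t=1.600: state=(0.732, 2.869)
t=1.800: state=(1.054, 0.304)
t=2.000: state=(0.867, -2.083)
t=2.200: state=(0.292, -3.408)
t=2.400: state=(-0.370, -2.887)
t=2.600: state=(-0.770, -0.988)
t=2.800: state=(-0.752, 1.122)
t=3.000: state=(-0.368, 2.526)
t=3.200: state=(0.163, 2.521)
t=3.360: state=(0.496, 1.535)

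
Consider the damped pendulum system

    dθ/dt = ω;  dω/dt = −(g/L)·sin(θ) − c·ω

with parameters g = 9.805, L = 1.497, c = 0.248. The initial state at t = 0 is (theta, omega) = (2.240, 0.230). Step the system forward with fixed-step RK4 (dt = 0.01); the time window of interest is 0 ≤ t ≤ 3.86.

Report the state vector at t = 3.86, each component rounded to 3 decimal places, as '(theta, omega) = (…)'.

(theta, omega) = (0.049, -3.040)

t=0.000: state=(2.240, 0.230)
step 1 (dt=0.01): k1=(0.230, -5.194), k2=(0.204, -5.183), k3=(0.204, -5.184), k4=(0.178, -5.173); state += dt/6·(k1+2k2+2k3+k4)
t=0.010: state=(2.242, 0.178)
t=0.020: state=(2.244, 0.127)
t=0.030: state=(2.245, 0.075)
continuing one RK4 step at a time; state shown every 20 steps (Δt=0.2):
t=0.200: state=(2.184, -0.792)
t=0.400: state=(1.919, -1.874)
t=0.600: state=(1.428, -3.039)
t=0.800: state=(0.716, -3.998)
t=1.000: state=(-0.118, -4.170)
t=1.200: state=(-0.884, -3.351)
t=1.400: state=(-1.425, -2.022)
t=1.600: state=(-1.691, -0.650)
t=1.800: state=(-1.690, 0.647)
t=2.000: state=(-1.435, 1.890)
t=2.200: state=(-0.943, 2.980)
t=2.400: state=(-0.277, 3.562)
t=2.600: state=(0.423, 3.289)
t=2.800: state=(0.990, 2.293)
t=3.000: state=(1.321, 1.007)
t=3.200: state=(1.392, -0.296)
t=3.400: state=(1.208, -1.518)
t=3.600: state=(0.798, -2.525)
t=3.800: state=(0.232, -3.030)
t=3.860: state=(0.049, -3.040)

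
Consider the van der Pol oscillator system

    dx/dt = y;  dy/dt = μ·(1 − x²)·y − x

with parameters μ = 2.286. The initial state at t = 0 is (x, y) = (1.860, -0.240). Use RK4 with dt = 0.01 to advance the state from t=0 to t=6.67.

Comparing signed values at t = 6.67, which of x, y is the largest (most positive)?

largest component: y

t=0.000: state=(1.860, -0.240)
step 1 (dt=0.01): k1=(-0.240, -0.511), k2=(-0.243, -0.497), k3=(-0.242, -0.498), k4=(-0.245, -0.485); state += dt/6·(k1+2k2+2k3+k4)
t=0.010: state=(1.858, -0.245)
t=0.020: state=(1.855, -0.250)
t=0.030: state=(1.853, -0.254)
continuing one RK4 step at a time; state shown every 25 steps (Δt=0.25):
t=0.250: state=(1.789, -0.317)
t=0.500: state=(1.704, -0.358)
t=0.750: state=(1.610, -0.396)
t=1.000: state=(1.505, -0.444)
t=1.250: state=(1.387, -0.510)
t=1.500: state=(1.248, -0.606)
t=1.750: state=(1.079, -0.760)
t=2.000: state=(0.858, -1.033)
t=2.250: state=(0.541, -1.575)
t=2.500: state=(0.021, -2.720)
t=2.750: state=(-0.859, -4.151)
t=3.000: state=(-1.744, -2.280)
t=3.250: state=(-2.011, -0.251)
t=3.500: state=(-2.003, 0.195)
t=3.750: state=(-1.941, 0.280)
t=4.000: state=(-1.867, 0.311)
t=4.250: state=(-1.786, 0.336)
t=4.500: state=(-1.699, 0.365)
t=4.750: state=(-1.603, 0.401)
t=5.000: state=(-1.498, 0.449)
t=5.250: state=(-1.378, 0.515)
t=5.500: state=(-1.237, 0.615)
t=5.750: state=(-1.065, 0.775)
t=6.000: state=(-0.840, 1.060)
t=6.250: state=(-0.512, 1.632)
t=6.500: state=(0.029, 2.833)
t=6.670: state=(0.607, 3.932)
compare at T: x=0.607, y=3.932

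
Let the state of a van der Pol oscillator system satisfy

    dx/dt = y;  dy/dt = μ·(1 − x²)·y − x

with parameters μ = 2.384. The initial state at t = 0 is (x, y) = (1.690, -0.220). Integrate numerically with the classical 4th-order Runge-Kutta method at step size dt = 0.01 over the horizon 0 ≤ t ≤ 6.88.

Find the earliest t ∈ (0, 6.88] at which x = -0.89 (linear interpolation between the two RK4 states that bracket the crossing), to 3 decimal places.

t=0.000: state=(1.690, -0.220)
step 1 (dt=0.01): k1=(-0.220, -0.717), k2=(-0.224, -0.702), k3=(-0.224, -0.702), k4=(-0.227, -0.687); state += dt/6·(k1+2k2+2k3+k4)
t=0.010: state=(1.688, -0.227)
t=0.020: state=(1.685, -0.234)
t=0.030: state=(1.683, -0.240)
continuing one RK4 step at a time; state shown every 25 steps (Δt=0.25):
t=0.250: state=(1.618, -0.337)
t=0.500: state=(1.525, -0.404)
t=0.750: state=(1.416, -0.470)
t=1.000: state=(1.289, -0.556)
t=1.250: state=(1.135, -0.687)
t=1.500: state=(0.938, -0.911)
t=1.750: state=(0.662, -1.345)
t=2.000: state=(0.224, -2.284)
t=2.250: state=(-0.550, -3.955)
t=2.330: state=(-0.881, -4.277)
next step: t=2.340: state=(-0.924, -4.287) — x has crossed -0.89
linear interpolation between t=2.330 (-0.88140) and t=2.340 (-0.92423) → t≈2.332

t = 2.332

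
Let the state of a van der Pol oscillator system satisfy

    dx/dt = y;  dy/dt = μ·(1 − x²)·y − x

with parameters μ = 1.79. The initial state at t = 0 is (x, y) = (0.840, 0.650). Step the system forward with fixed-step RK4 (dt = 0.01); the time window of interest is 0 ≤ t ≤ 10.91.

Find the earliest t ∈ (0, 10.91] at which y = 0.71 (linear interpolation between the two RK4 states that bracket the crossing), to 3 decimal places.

t = 4.648

t=0.000: state=(0.840, 0.650)
step 1 (dt=0.01): k1=(0.650, -0.497), k2=(0.648, -0.508), k3=(0.647, -0.508), k4=(0.645, -0.519); state += dt/6·(k1+2k2+2k3+k4)
t=0.010: state=(0.846, 0.645)
t=0.020: state=(0.853, 0.640)
t=0.030: state=(0.859, 0.634)
continuing one RK4 step at a time; state shown every 50 steps (Δt=0.5):
t=0.500: state=(1.065, 0.200)
t=1.000: state=(1.030, -0.329)
t=1.500: state=(0.733, -0.896)
t=2.000: state=(0.025, -2.144)
t=2.500: state=(-1.412, -2.707)
t=3.000: state=(-1.956, 0.004)
t=3.500: state=(-1.830, 0.375)
t=4.000: state=(-1.615, 0.482)
t=4.500: state=(-1.340, 0.637)
t=4.640: state=(-1.246, 0.705)
next step: t=4.650: state=(-1.239, 0.711) — y has crossed 0.71
linear interpolation between t=4.640 (0.70542) and t=4.650 (0.71095) → t≈4.648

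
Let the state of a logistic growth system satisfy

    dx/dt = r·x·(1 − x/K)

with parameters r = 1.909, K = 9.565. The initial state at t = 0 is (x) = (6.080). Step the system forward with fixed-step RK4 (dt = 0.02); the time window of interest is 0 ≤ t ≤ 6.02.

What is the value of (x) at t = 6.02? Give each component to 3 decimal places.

(x) = (9.565)

t=0.000: state=(6.080)
step 1 (dt=0.02): k1=(4.229), k2=(4.207), k3=(4.207), k4=(4.184); state += dt/6·(k1+2k2+2k3+k4)
t=0.020: state=(6.164)
t=0.040: state=(6.247)
t=0.060: state=(6.330)
continuing one RK4 step at a time; state shown every 10 steps (Δt=0.2):
t=0.200: state=(6.875)
t=0.400: state=(7.549)
t=0.600: state=(8.090)
t=0.800: state=(8.506)
t=1.000: state=(8.816)
t=1.200: state=(9.041)
t=1.400: state=(9.201)
t=1.600: state=(9.313)
t=1.800: state=(9.392)
t=2.000: state=(9.446)
t=2.200: state=(9.483)
t=2.400: state=(9.509)
t=2.600: state=(9.527)
t=2.800: state=(9.539)
t=3.000: state=(9.547)
t=3.200: state=(9.553)
t=3.400: state=(9.557)
t=3.600: state=(9.559)
t=3.800: state=(9.561)
t=4.000: state=(9.562)
t=4.200: state=(9.563)
t=4.400: state=(9.564)
t=4.600: state=(9.564)
t=4.800: state=(9.564)
t=5.000: state=(9.565)
t=5.200: state=(9.565)
t=5.400: state=(9.565)
t=5.600: state=(9.565)
t=5.800: state=(9.565)
t=6.000: state=(9.565)
t=6.020: state=(9.565)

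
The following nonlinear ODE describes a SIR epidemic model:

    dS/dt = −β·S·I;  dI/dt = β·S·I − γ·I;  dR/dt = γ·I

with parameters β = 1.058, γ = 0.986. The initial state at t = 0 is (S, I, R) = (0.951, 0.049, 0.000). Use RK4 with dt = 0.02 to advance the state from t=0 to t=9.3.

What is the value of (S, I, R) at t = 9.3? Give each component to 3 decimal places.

t=0.000: state=(0.951, 0.049, 0.000)
step 1 (dt=0.02): k1=(-0.049, 0.001, 0.048), k2=(-0.049, 0.001, 0.048), k3=(-0.049, 0.001, 0.048), k4=(-0.049, 0.001, 0.048); state += dt/6·(k1+2k2+2k3+k4)
t=0.020: state=(0.950, 0.049, 0.001)
t=0.040: state=(0.949, 0.049, 0.002)
t=0.060: state=(0.948, 0.049, 0.003)
continuing one RK4 step at a time; state shown every 25 steps (Δt=0.5):
t=0.500: state=(0.927, 0.049, 0.024)
t=1.000: state=(0.903, 0.049, 0.048)
t=1.500: state=(0.880, 0.048, 0.072)
t=2.000: state=(0.859, 0.046, 0.095)
t=2.500: state=(0.838, 0.044, 0.118)
t=3.000: state=(0.819, 0.042, 0.139)
t=3.500: state=(0.802, 0.039, 0.159)
t=4.000: state=(0.786, 0.036, 0.177)
t=4.500: state=(0.772, 0.034, 0.195)
t=5.000: state=(0.759, 0.031, 0.211)
t=5.500: state=(0.747, 0.028, 0.225)
t=6.000: state=(0.737, 0.025, 0.238)
t=6.500: state=(0.727, 0.023, 0.250)
t=7.000: state=(0.719, 0.020, 0.261)
t=7.500: state=(0.712, 0.018, 0.270)
t=8.000: state=(0.705, 0.016, 0.279)
t=8.500: state=(0.700, 0.014, 0.286)
t=9.000: state=(0.695, 0.013, 0.293)
t=9.300: state=(0.692, 0.012, 0.296)

(S, I, R) = (0.692, 0.012, 0.296)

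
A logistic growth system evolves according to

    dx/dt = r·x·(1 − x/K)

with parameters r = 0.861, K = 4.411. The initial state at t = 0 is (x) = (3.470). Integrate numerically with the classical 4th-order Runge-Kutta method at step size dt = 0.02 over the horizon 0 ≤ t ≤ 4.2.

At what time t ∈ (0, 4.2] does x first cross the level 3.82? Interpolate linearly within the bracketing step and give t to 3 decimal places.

t=0.000: state=(3.470)
step 1 (dt=0.02): k1=(0.637), k2=(0.634), k3=(0.634), k4=(0.631); state += dt/6·(k1+2k2+2k3+k4)
t=0.020: state=(3.483)
t=0.040: state=(3.495)
t=0.060: state=(3.508)
continuing one RK4 step at a time; state shown every 10 steps (Δt=0.2):
t=0.200: state=(3.591)
t=0.400: state=(3.700)
t=0.600: state=(3.797)
t=0.640: state=(3.815)
next step: t=0.660: state=(3.824) — x has crossed 3.82
linear interpolation between t=0.640 (3.81477) and t=0.660 (3.82359) → t≈0.652

t = 0.652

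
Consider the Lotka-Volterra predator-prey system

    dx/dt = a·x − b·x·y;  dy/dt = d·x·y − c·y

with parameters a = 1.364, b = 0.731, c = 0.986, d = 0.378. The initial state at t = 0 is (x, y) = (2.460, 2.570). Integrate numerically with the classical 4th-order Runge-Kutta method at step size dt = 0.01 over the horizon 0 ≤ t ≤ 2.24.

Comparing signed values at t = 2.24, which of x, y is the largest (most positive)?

t=0.000: state=(2.460, 2.570)
step 1 (dt=0.01): k1=(-1.266, -0.144), k2=(-1.262, -0.150), k3=(-1.261, -0.150), k4=(-1.257, -0.156); state += dt/6·(k1+2k2+2k3+k4)
t=0.010: state=(2.447, 2.568)
t=0.020: state=(2.435, 2.567)
t=0.030: state=(2.422, 2.565)
continuing one RK4 step at a time; state shown every 10 steps (Δt=0.1):
t=0.100: state=(2.338, 2.550)
t=0.200: state=(2.227, 2.518)
t=0.300: state=(2.126, 2.477)
t=0.400: state=(2.037, 2.428)
t=0.500: state=(1.958, 2.373)
t=0.600: state=(1.891, 2.312)
t=0.700: state=(1.835, 2.248)
t=0.800: state=(1.789, 2.181)
t=0.900: state=(1.752, 2.113)
t=1.000: state=(1.725, 2.045)
t=1.100: state=(1.707, 1.977)
t=1.200: state=(1.697, 1.910)
t=1.300: state=(1.696, 1.846)
t=1.400: state=(1.702, 1.783)
t=1.500: state=(1.716, 1.723)
t=1.600: state=(1.738, 1.667)
t=1.700: state=(1.767, 1.614)
t=1.800: state=(1.803, 1.564)
t=1.900: state=(1.846, 1.519)
t=2.000: state=(1.897, 1.477)
t=2.100: state=(1.954, 1.439)
t=2.200: state=(2.019, 1.406)
t=2.240: state=(2.046, 1.394)
compare at T: x=2.046, y=1.394

largest component: x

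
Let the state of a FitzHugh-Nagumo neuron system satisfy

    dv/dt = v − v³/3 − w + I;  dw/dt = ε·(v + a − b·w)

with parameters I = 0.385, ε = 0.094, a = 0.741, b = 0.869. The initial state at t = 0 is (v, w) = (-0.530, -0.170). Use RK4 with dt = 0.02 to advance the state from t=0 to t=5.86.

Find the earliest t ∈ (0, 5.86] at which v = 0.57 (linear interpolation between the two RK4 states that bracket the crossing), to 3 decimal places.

t = 4.041

t=0.000: state=(-0.530, -0.170)
step 1 (dt=0.02): k1=(0.075, 0.034), k2=(0.075, 0.034), k3=(0.075, 0.034), k4=(0.075, 0.034); state += dt/6·(k1+2k2+2k3+k4)
t=0.020: state=(-0.529, -0.169)
t=0.040: state=(-0.527, -0.169)
t=0.060: state=(-0.525, -0.168)
continuing one RK4 step at a time; state shown every 10 steps (Δt=0.2):
t=0.200: state=(-0.515, -0.163)
t=0.400: state=(-0.498, -0.156)
t=0.600: state=(-0.481, -0.149)
t=0.800: state=(-0.462, -0.142)
t=1.000: state=(-0.442, -0.134)
t=1.200: state=(-0.420, -0.126)
t=1.400: state=(-0.396, -0.118)
t=1.600: state=(-0.369, -0.109)
t=1.800: state=(-0.339, -0.100)
t=2.000: state=(-0.305, -0.091)
t=2.200: state=(-0.266, -0.081)
t=2.400: state=(-0.222, -0.070)
t=2.600: state=(-0.171, -0.059)
t=2.800: state=(-0.112, -0.047)
t=3.000: state=(-0.042, -0.034)
t=3.200: state=(0.040, -0.019)
t=3.400: state=(0.136, -0.004)
t=3.600: state=(0.250, 0.014)
t=3.800: state=(0.383, 0.033)
t=4.000: state=(0.536, 0.055)
t=4.040: state=(0.569, 0.060)
next step: t=4.060: state=(0.586, 0.062) — v has crossed 0.57
linear interpolation between t=4.040 (0.56905) and t=4.060 (0.58579) → t≈4.041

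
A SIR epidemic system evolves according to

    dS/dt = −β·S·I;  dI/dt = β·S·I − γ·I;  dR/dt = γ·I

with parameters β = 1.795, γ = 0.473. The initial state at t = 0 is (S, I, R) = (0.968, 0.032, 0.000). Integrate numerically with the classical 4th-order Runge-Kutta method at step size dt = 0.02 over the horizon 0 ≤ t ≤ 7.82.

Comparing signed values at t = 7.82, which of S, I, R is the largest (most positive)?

largest component: R

t=0.000: state=(0.968, 0.032, 0.000)
step 1 (dt=0.02): k1=(-0.056, 0.040, 0.015), k2=(-0.056, 0.041, 0.015), k3=(-0.056, 0.041, 0.015), k4=(-0.057, 0.041, 0.016); state += dt/6·(k1+2k2+2k3+k4)
t=0.020: state=(0.967, 0.033, 0.000)
t=0.040: state=(0.966, 0.034, 0.001)
t=0.060: state=(0.965, 0.035, 0.001)
continuing one RK4 step at a time; state shown every 25 steps (Δt=0.5):
t=0.500: state=(0.930, 0.059, 0.010)
t=1.000: state=(0.865, 0.105, 0.030)
t=1.500: state=(0.765, 0.173, 0.062)
t=2.000: state=(0.632, 0.256, 0.113)
t=2.500: state=(0.484, 0.333, 0.183)
t=3.000: state=(0.350, 0.382, 0.268)
t=3.500: state=(0.247, 0.393, 0.360)
t=4.000: state=(0.175, 0.374, 0.451)
t=4.500: state=(0.127, 0.338, 0.536)
t=5.000: state=(0.095, 0.294, 0.610)
t=5.500: state=(0.075, 0.250, 0.675)
t=6.000: state=(0.061, 0.210, 0.729)
t=6.500: state=(0.051, 0.174, 0.775)
t=7.000: state=(0.044, 0.144, 0.812)
t=7.500: state=(0.040, 0.118, 0.843)
t=7.820: state=(0.037, 0.103, 0.860)
compare at T: S=0.037, I=0.103, R=0.860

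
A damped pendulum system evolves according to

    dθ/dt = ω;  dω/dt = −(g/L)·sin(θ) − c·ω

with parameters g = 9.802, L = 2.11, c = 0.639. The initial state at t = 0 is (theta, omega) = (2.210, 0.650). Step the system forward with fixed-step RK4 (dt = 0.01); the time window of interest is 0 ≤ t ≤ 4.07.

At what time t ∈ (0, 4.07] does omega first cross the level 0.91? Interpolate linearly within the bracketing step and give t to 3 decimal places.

t = 2.335

t=0.000: state=(2.210, 0.650)
step 1 (dt=0.01): k1=(0.650, -4.144), k2=(0.629, -4.121), k3=(0.629, -4.122), k4=(0.609, -4.100); state += dt/6·(k1+2k2+2k3+k4)
t=0.010: state=(2.216, 0.609)
t=0.020: state=(2.222, 0.568)
t=0.030: state=(2.228, 0.528)
continuing one RK4 step at a time; state shown every 20 steps (Δt=0.2):
t=0.200: state=(2.262, -0.107)
t=0.400: state=(2.172, -0.785)
t=0.600: state=(1.949, -1.455)
t=0.800: state=(1.590, -2.129)
t=1.000: state=(1.102, -2.717)
t=1.200: state=(0.523, -3.014)
t=1.400: state=(-0.071, -2.837)
t=1.600: state=(-0.582, -2.207)
t=1.800: state=(-0.938, -1.333)
t=2.000: state=(-1.113, -0.421)
t=2.200: state=(-1.111, 0.417)
t=2.330: state=(-1.026, 0.892)
next step: t=2.340: state=(-1.016, 0.926) — omega has crossed 0.91
linear interpolation between t=2.330 (0.89243) and t=2.340 (0.92623) → t≈2.335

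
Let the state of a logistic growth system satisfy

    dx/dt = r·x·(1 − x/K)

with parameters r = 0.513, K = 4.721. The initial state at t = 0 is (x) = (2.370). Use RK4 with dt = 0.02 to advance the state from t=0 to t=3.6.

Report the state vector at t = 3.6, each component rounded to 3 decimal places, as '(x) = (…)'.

(x) = (4.082)

t=0.000: state=(2.370)
step 1 (dt=0.02): k1=(0.605), k2=(0.605), k3=(0.605), k4=(0.605); state += dt/6·(k1+2k2+2k3+k4)
t=0.020: state=(2.382)
t=0.040: state=(2.394)
t=0.060: state=(2.406)
continuing one RK4 step at a time; state shown every 10 steps (Δt=0.2):
t=0.200: state=(2.491)
t=0.400: state=(2.611)
t=0.600: state=(2.730)
t=0.800: state=(2.847)
t=1.000: state=(2.962)
t=1.200: state=(3.074)
t=1.400: state=(3.182)
t=1.600: state=(3.286)
t=1.800: state=(3.387)
t=2.000: state=(3.483)
t=2.200: state=(3.574)
t=2.400: state=(3.661)
t=2.600: state=(3.743)
t=2.800: state=(3.820)
t=3.000: state=(3.892)
t=3.200: state=(3.960)
t=3.400: state=(4.023)
t=3.600: state=(4.082)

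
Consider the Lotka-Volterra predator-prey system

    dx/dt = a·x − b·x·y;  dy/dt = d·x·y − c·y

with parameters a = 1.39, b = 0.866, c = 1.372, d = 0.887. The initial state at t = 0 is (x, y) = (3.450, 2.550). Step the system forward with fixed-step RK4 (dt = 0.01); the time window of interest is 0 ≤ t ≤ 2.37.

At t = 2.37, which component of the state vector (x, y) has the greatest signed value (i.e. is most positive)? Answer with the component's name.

largest component: y

t=0.000: state=(3.450, 2.550)
step 1 (dt=0.01): k1=(-2.823, 4.305), k2=(-2.876, 4.309), k3=(-2.875, 4.308), k4=(-2.927, 4.311); state += dt/6·(k1+2k2+2k3+k4)
t=0.010: state=(3.421, 2.593)
t=0.020: state=(3.391, 2.636)
t=0.030: state=(3.361, 2.679)
continuing one RK4 step at a time; state shown every 10 steps (Δt=0.1):
t=0.100: state=(3.120, 2.977)
t=0.200: state=(2.723, 3.364)
t=0.300: state=(2.306, 3.666)
t=0.400: state=(1.912, 3.852)
t=0.500: state=(1.568, 3.917)
t=0.600: state=(1.285, 3.874)
t=0.700: state=(1.061, 3.746)
t=0.800: state=(0.888, 3.560)
t=0.900: state=(0.757, 3.338)
t=1.000: state=(0.658, 3.098)
t=1.100: state=(0.585, 2.853)
t=1.200: state=(0.530, 2.613)
t=1.300: state=(0.491, 2.383)
t=1.400: state=(0.463, 2.167)
t=1.500: state=(0.445, 1.967)
t=1.600: state=(0.435, 1.783)
t=1.700: state=(0.431, 1.615)
t=1.800: state=(0.434, 1.463)
t=1.900: state=(0.442, 1.326)
t=2.000: state=(0.455, 1.203)
t=2.100: state=(0.474, 1.093)
t=2.200: state=(0.497, 0.995)
t=2.300: state=(0.526, 0.907)
t=2.370: state=(0.550, 0.852)
compare at T: x=0.550, y=0.852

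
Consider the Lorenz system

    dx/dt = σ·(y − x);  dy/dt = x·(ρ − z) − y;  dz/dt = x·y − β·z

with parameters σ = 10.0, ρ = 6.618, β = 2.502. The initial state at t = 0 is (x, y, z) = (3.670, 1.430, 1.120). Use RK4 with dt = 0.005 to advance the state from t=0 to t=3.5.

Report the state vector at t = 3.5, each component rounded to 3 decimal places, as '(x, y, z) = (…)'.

(x, y, z) = (3.775, 3.675, 5.881)

t=0.000: state=(3.670, 1.430, 1.120)
step 1 (dt=0.005): k1=(-22.400, 18.748, 2.446), k2=(-21.371, 18.371, 2.520), k3=(-21.406, 18.385, 2.520), k4=(-20.410, 18.022, 2.589); state += dt/6·(k1+2k2+2k3+k4)
t=0.005: state=(3.563, 1.522, 1.133)
t=0.010: state=(3.466, 1.610, 1.146)
t=0.015: state=(3.377, 1.696, 1.160)
continuing one RK4 step at a time; state shown every 40 steps (Δt=0.2):
t=0.200: state=(3.244, 3.956, 2.046)
t=0.400: state=(4.959, 5.732, 4.572)
t=0.600: state=(5.428, 5.024, 7.544)
t=0.800: state=(3.936, 3.117, 7.505)
t=1.000: state=(2.782, 2.475, 5.913)
t=1.200: state=(2.605, 2.699, 4.635)
t=1.400: state=(3.051, 3.381, 4.157)
t=1.600: state=(3.809, 4.196, 4.611)
t=1.800: state=(4.385, 4.523, 5.708)
t=2.000: state=(4.282, 4.066, 6.447)
t=2.200: state=(3.742, 3.476, 6.256)
t=2.400: state=(3.368, 3.274, 5.633)
t=2.600: state=(3.362, 3.439, 5.169)
t=2.800: state=(3.614, 3.769, 5.117)
t=3.000: state=(3.901, 4.013, 5.433)
t=3.200: state=(4.004, 3.990, 5.813)
t=3.400: state=(3.876, 3.778, 5.936)
t=3.500: state=(3.775, 3.675, 5.881)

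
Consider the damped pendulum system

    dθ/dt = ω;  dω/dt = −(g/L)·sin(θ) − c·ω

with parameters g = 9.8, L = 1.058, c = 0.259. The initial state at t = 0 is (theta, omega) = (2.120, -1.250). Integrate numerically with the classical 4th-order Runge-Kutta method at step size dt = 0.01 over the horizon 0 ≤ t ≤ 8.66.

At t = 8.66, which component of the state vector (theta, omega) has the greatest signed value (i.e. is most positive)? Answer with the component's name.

t=0.000: state=(2.120, -1.250)
step 1 (dt=0.01): k1=(-1.250, -7.577), k2=(-1.288, -7.597), k3=(-1.288, -7.598), k4=(-1.326, -7.619); state += dt/6·(k1+2k2+2k3+k4)
t=0.010: state=(2.107, -1.326)
t=0.020: state=(2.093, -1.402)
t=0.030: state=(2.079, -1.479)
continuing one RK4 step at a time; state shown every 50 steps (Δt=0.5):
t=0.500: state=(0.504, -4.942)
t=1.000: state=(-1.535, -2.081)
t=1.500: state=(-1.411, 2.479)
t=2.000: state=(0.507, 3.937)
t=2.500: state=(1.452, -0.395)
t=3.000: state=(0.262, -3.756)
t=3.500: state=(-1.167, -1.091)
t=4.000: state=(-0.663, 2.811)
t=4.500: state=(0.804, 1.972)
t=5.000: state=(0.815, -1.847)
t=5.500: state=(-0.476, -2.331)
t=6.000: state=(-0.828, 1.050)
t=6.500: state=(0.219, 2.340)
t=7.000: state=(0.770, -0.437)
t=7.500: state=(-0.034, -2.160)
t=8.000: state=(-0.681, -0.010)
t=8.500: state=(-0.092, 1.899)
t=8.660: state=(0.205, 1.735)
compare at T: theta=0.205, omega=1.735

largest component: omega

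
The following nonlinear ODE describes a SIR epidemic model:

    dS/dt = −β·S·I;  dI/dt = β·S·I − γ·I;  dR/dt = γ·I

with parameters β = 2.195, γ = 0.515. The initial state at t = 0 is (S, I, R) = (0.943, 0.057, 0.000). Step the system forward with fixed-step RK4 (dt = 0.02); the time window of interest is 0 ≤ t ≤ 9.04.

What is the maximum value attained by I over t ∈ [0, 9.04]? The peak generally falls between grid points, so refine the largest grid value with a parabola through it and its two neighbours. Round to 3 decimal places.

t=0.000: state=(0.943, 0.057, 0.000)
step 1 (dt=0.02): k1=(-0.118, 0.089, 0.029), k2=(-0.120, 0.090, 0.030), k3=(-0.120, 0.090, 0.030), k4=(-0.121, 0.091, 0.030); state += dt/6·(k1+2k2+2k3+k4)
t=0.020: state=(0.941, 0.059, 0.001)
t=0.040: state=(0.938, 0.061, 0.001)
t=0.060: state=(0.936, 0.063, 0.002)
continuing one RK4 step at a time; state shown every 25 steps (Δt=0.5):
t=0.500: state=(0.859, 0.119, 0.022)
t=1.000: state=(0.716, 0.220, 0.065)
t=1.500: state=(0.527, 0.336, 0.136)
t=2.000: state=(0.347, 0.419, 0.235)
t=2.500: state=(0.215, 0.438, 0.346)
t=3.000: state=(0.135, 0.409, 0.456)
t=3.500: state=(0.089, 0.356, 0.555)
t=4.000: state=(0.062, 0.299, 0.639)
t=4.500: state=(0.046, 0.245, 0.709)
t=5.000: state=(0.036, 0.198, 0.766)
t=5.500: state=(0.030, 0.159, 0.812)
t=6.000: state=(0.025, 0.126, 0.848)
t=6.500: state=(0.022, 0.100, 0.877)
t=7.000: state=(0.020, 0.079, 0.900)
t=7.500: state=(0.019, 0.063, 0.919)
t=8.000: state=(0.018, 0.049, 0.933)
t=8.500: state=(0.017, 0.039, 0.944)
t=9.000: state=(0.016, 0.031, 0.953)
t=9.040: state=(0.016, 0.030, 0.954)
largest grid value and its neighbours: I(2.400)=0.43898, I(2.420)=0.43899, I(2.440)=0.43890
parabola through these three points peaks at t≈2.411 with I≈0.43899

max I = 0.439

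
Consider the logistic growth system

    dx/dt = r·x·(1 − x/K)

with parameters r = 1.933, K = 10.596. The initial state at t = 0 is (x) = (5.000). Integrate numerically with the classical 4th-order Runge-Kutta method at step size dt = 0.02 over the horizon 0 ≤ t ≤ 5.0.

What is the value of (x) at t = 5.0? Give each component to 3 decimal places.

t=0.000: state=(5.000)
step 1 (dt=0.02): k1=(5.104), k2=(5.109), k3=(5.109), k4=(5.114); state += dt/6·(k1+2k2+2k3+k4)
t=0.020: state=(5.102)
t=0.040: state=(5.205)
t=0.060: state=(5.307)
continuing one RK4 step at a time; state shown every 10 steps (Δt=0.2):
t=0.200: state=(6.019)
t=0.400: state=(6.987)
t=0.600: state=(7.844)
t=0.800: state=(8.556)
t=1.000: state=(9.119)
t=1.200: state=(9.546)
t=1.400: state=(9.859)
t=1.600: state=(10.084)
t=1.800: state=(10.243)
t=2.000: state=(10.353)
t=2.200: state=(10.430)
t=2.400: state=(10.483)
t=2.600: state=(10.519)
t=2.800: state=(10.543)
t=3.000: state=(10.560)
t=3.200: state=(10.572)
t=3.400: state=(10.579)
t=3.600: state=(10.585)
t=3.800: state=(10.588)
t=4.000: state=(10.591)
t=4.200: state=(10.592)
t=4.400: state=(10.594)
t=4.600: state=(10.594)
t=4.800: state=(10.595)
t=5.000: state=(10.595)

(x) = (10.595)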